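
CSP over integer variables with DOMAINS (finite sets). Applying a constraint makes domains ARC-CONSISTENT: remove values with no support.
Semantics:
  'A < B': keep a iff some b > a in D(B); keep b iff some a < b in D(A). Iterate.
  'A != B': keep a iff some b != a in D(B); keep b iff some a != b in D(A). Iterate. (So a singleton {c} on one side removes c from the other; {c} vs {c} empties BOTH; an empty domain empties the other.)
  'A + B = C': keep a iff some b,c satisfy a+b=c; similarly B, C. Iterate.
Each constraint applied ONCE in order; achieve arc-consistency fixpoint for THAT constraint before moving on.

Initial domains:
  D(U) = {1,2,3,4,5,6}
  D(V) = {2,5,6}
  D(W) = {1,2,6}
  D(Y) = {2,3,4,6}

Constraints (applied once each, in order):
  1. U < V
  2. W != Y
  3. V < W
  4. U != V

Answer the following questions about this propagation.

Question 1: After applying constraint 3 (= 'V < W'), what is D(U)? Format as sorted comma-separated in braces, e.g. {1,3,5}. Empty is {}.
Answer: {1,2,3,4,5}

Derivation:
Constraint 1 (U < V) on D(U)={1,2,3,4,5,6} D(V)={2,5,6}: U {1,2,3,4,5,6}->{1,2,3,4,5}
Constraint 2 (W != Y) on D(W)={1,2,6} D(Y)={2,3,4,6}: no change
Constraint 3 (V < W) on D(V)={2,5,6} D(W)={1,2,6}: V {2,5,6}->{2,5}; W {1,2,6}->{6}
So after constraint 3: D(U) = {1,2,3,4,5}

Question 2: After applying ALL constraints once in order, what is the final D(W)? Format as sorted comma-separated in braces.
Constraint 1 (U < V) on D(U)={1,2,3,4,5,6} D(V)={2,5,6}: U {1,2,3,4,5,6}->{1,2,3,4,5}
Constraint 2 (W != Y) on D(W)={1,2,6} D(Y)={2,3,4,6}: no change
Constraint 3 (V < W) on D(V)={2,5,6} D(W)={1,2,6}: V {2,5,6}->{2,5}; W {1,2,6}->{6}
Constraint 4 (U != V) on D(U)={1,2,3,4,5} D(V)={2,5}: no change
So after all 4 constraints: D(W) = {6}

Answer: {6}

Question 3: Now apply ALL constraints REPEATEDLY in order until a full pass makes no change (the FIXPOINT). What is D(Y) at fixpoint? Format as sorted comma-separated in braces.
pass 0 (initial): D(Y)={2,3,4,6}
pass 1: U {1,2,3,4,5,6}->{1,2,3,4,5}; V {2,5,6}->{2,5}; W {1,2,6}->{6}
pass 2: U {1,2,3,4,5}->{1,2,3,4}; Y {2,3,4,6}->{2,3,4}
pass 3: no change
Fixpoint after 3 passes: D(Y) = {2,3,4}

Answer: {2,3,4}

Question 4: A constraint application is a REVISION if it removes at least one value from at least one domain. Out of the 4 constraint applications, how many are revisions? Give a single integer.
Answer: 2

Derivation:
Constraint 1 (U < V) on D(U)={1,2,3,4,5,6} D(V)={2,5,6}: U {1,2,3,4,5,6}->{1,2,3,4,5} => REVISION
Constraint 2 (W != Y) on D(W)={1,2,6} D(Y)={2,3,4,6}: no change => not a revision
Constraint 3 (V < W) on D(V)={2,5,6} D(W)={1,2,6}: V {2,5,6}->{2,5}; W {1,2,6}->{6} => REVISION
Constraint 4 (U != V) on D(U)={1,2,3,4,5} D(V)={2,5}: no change => not a revision
Total revisions = 2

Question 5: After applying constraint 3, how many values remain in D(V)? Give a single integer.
Answer: 2

Derivation:
Constraint 1 (U < V) on D(U)={1,2,3,4,5,6} D(V)={2,5,6}: U {1,2,3,4,5,6}->{1,2,3,4,5}
Constraint 2 (W != Y) on D(W)={1,2,6} D(Y)={2,3,4,6}: no change
Constraint 3 (V < W) on D(V)={2,5,6} D(W)={1,2,6}: V {2,5,6}->{2,5}; W {1,2,6}->{6}
So after constraint 3: D(V)={2,5}, size = 2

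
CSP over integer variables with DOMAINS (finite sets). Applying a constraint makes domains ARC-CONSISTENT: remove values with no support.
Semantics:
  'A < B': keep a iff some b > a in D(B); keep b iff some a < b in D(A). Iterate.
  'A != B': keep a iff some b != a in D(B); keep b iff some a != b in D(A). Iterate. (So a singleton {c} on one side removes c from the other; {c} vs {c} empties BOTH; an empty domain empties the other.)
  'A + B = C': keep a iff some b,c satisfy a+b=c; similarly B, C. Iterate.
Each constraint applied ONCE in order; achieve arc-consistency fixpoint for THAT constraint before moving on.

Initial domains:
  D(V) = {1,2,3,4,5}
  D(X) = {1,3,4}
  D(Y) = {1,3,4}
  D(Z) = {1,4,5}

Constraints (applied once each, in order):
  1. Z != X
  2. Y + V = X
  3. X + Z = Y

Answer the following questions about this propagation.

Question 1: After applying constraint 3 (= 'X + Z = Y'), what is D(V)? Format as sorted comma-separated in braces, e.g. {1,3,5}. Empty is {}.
Constraint 1 (Z != X) on D(Z)={1,4,5} D(X)={1,3,4}: no change
Constraint 2 (Y + V = X) on D(Y)={1,3,4} D(V)={1,2,3,4,5} D(X)={1,3,4}: Y {1,3,4}->{1,3}; V {1,2,3,4,5}->{1,2,3}; X {1,3,4}->{3,4}
Constraint 3 (X + Z = Y) on D(X)={3,4} D(Z)={1,4,5} D(Y)={1,3}: X {3,4}->{}; Z {1,4,5}->{}; Y {1,3}->{}
So after constraint 3: D(V) = {1,2,3}

Answer: {1,2,3}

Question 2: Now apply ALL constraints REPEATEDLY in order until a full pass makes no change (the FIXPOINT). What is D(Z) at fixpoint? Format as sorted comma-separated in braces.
pass 0 (initial): D(Z)={1,4,5}
pass 1: V {1,2,3,4,5}->{1,2,3}; X {1,3,4}->{}; Y {1,3,4}->{}; Z {1,4,5}->{}
pass 2: V {1,2,3}->{}
pass 3: no change
Fixpoint after 3 passes: D(Z) = {}

Answer: {}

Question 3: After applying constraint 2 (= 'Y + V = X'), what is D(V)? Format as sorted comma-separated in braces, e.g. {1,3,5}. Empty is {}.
Answer: {1,2,3}

Derivation:
Constraint 1 (Z != X) on D(Z)={1,4,5} D(X)={1,3,4}: no change
Constraint 2 (Y + V = X) on D(Y)={1,3,4} D(V)={1,2,3,4,5} D(X)={1,3,4}: Y {1,3,4}->{1,3}; V {1,2,3,4,5}->{1,2,3}; X {1,3,4}->{3,4}
So after constraint 2: D(V) = {1,2,3}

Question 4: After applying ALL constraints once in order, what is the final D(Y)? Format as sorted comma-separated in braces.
Constraint 1 (Z != X) on D(Z)={1,4,5} D(X)={1,3,4}: no change
Constraint 2 (Y + V = X) on D(Y)={1,3,4} D(V)={1,2,3,4,5} D(X)={1,3,4}: Y {1,3,4}->{1,3}; V {1,2,3,4,5}->{1,2,3}; X {1,3,4}->{3,4}
Constraint 3 (X + Z = Y) on D(X)={3,4} D(Z)={1,4,5} D(Y)={1,3}: X {3,4}->{}; Z {1,4,5}->{}; Y {1,3}->{}
So after all 3 constraints: D(Y) = {}

Answer: {}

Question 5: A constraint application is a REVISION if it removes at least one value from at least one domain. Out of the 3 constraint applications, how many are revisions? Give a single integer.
Constraint 1 (Z != X) on D(Z)={1,4,5} D(X)={1,3,4}: no change => not a revision
Constraint 2 (Y + V = X) on D(Y)={1,3,4} D(V)={1,2,3,4,5} D(X)={1,3,4}: Y {1,3,4}->{1,3}; V {1,2,3,4,5}->{1,2,3}; X {1,3,4}->{3,4} => REVISION
Constraint 3 (X + Z = Y) on D(X)={3,4} D(Z)={1,4,5} D(Y)={1,3}: X {3,4}->{}; Z {1,4,5}->{}; Y {1,3}->{} => REVISION
Total revisions = 2

Answer: 2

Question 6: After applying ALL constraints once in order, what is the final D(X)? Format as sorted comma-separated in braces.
Answer: {}

Derivation:
Constraint 1 (Z != X) on D(Z)={1,4,5} D(X)={1,3,4}: no change
Constraint 2 (Y + V = X) on D(Y)={1,3,4} D(V)={1,2,3,4,5} D(X)={1,3,4}: Y {1,3,4}->{1,3}; V {1,2,3,4,5}->{1,2,3}; X {1,3,4}->{3,4}
Constraint 3 (X + Z = Y) on D(X)={3,4} D(Z)={1,4,5} D(Y)={1,3}: X {3,4}->{}; Z {1,4,5}->{}; Y {1,3}->{}
So after all 3 constraints: D(X) = {}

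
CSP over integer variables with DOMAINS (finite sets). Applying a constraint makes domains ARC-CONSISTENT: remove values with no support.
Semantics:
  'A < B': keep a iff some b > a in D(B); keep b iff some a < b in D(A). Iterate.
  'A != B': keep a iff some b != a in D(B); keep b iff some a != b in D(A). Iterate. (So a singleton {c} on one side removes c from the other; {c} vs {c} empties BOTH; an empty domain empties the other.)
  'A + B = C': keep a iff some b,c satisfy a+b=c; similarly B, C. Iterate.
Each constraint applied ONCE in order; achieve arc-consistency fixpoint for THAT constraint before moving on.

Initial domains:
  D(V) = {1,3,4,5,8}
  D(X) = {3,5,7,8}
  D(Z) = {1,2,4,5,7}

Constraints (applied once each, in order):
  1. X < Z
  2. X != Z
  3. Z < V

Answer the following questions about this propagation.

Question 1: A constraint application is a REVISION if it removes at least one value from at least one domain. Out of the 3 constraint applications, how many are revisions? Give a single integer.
Answer: 2

Derivation:
Constraint 1 (X < Z) on D(X)={3,5,7,8} D(Z)={1,2,4,5,7}: X {3,5,7,8}->{3,5}; Z {1,2,4,5,7}->{4,5,7} => REVISION
Constraint 2 (X != Z) on D(X)={3,5} D(Z)={4,5,7}: no change => not a revision
Constraint 3 (Z < V) on D(Z)={4,5,7} D(V)={1,3,4,5,8}: V {1,3,4,5,8}->{5,8} => REVISION
Total revisions = 2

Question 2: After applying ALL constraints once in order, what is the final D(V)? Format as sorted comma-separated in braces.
Constraint 1 (X < Z) on D(X)={3,5,7,8} D(Z)={1,2,4,5,7}: X {3,5,7,8}->{3,5}; Z {1,2,4,5,7}->{4,5,7}
Constraint 2 (X != Z) on D(X)={3,5} D(Z)={4,5,7}: no change
Constraint 3 (Z < V) on D(Z)={4,5,7} D(V)={1,3,4,5,8}: V {1,3,4,5,8}->{5,8}
So after all 3 constraints: D(V) = {5,8}

Answer: {5,8}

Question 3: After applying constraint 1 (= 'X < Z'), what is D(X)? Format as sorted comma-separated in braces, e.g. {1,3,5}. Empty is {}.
Answer: {3,5}

Derivation:
Constraint 1 (X < Z) on D(X)={3,5,7,8} D(Z)={1,2,4,5,7}: X {3,5,7,8}->{3,5}; Z {1,2,4,5,7}->{4,5,7}
So after constraint 1: D(X) = {3,5}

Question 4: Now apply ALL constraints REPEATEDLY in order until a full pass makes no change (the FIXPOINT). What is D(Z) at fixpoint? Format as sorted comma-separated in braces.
Answer: {4,5,7}

Derivation:
pass 0 (initial): D(Z)={1,2,4,5,7}
pass 1: V {1,3,4,5,8}->{5,8}; X {3,5,7,8}->{3,5}; Z {1,2,4,5,7}->{4,5,7}
pass 2: no change
Fixpoint after 2 passes: D(Z) = {4,5,7}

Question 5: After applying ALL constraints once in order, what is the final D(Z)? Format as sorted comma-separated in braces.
Constraint 1 (X < Z) on D(X)={3,5,7,8} D(Z)={1,2,4,5,7}: X {3,5,7,8}->{3,5}; Z {1,2,4,5,7}->{4,5,7}
Constraint 2 (X != Z) on D(X)={3,5} D(Z)={4,5,7}: no change
Constraint 3 (Z < V) on D(Z)={4,5,7} D(V)={1,3,4,5,8}: V {1,3,4,5,8}->{5,8}
So after all 3 constraints: D(Z) = {4,5,7}

Answer: {4,5,7}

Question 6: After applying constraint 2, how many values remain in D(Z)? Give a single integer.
Constraint 1 (X < Z) on D(X)={3,5,7,8} D(Z)={1,2,4,5,7}: X {3,5,7,8}->{3,5}; Z {1,2,4,5,7}->{4,5,7}
Constraint 2 (X != Z) on D(X)={3,5} D(Z)={4,5,7}: no change
So after constraint 2: D(Z)={4,5,7}, size = 3

Answer: 3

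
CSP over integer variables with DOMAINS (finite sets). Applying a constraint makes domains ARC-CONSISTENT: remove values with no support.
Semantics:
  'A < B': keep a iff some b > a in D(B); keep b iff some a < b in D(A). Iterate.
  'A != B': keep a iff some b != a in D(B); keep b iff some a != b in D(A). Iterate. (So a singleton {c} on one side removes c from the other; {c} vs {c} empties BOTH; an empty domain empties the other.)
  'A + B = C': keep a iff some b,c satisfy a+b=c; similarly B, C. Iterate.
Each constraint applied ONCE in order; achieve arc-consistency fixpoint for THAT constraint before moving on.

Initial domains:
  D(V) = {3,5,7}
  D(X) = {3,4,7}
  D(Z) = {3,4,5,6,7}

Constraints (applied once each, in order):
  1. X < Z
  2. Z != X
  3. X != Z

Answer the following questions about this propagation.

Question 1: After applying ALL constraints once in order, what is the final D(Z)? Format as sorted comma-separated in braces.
Constraint 1 (X < Z) on D(X)={3,4,7} D(Z)={3,4,5,6,7}: X {3,4,7}->{3,4}; Z {3,4,5,6,7}->{4,5,6,7}
Constraint 2 (Z != X) on D(Z)={4,5,6,7} D(X)={3,4}: no change
Constraint 3 (X != Z) on D(X)={3,4} D(Z)={4,5,6,7}: no change
So after all 3 constraints: D(Z) = {4,5,6,7}

Answer: {4,5,6,7}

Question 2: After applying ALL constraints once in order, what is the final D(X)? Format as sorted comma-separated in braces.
Answer: {3,4}

Derivation:
Constraint 1 (X < Z) on D(X)={3,4,7} D(Z)={3,4,5,6,7}: X {3,4,7}->{3,4}; Z {3,4,5,6,7}->{4,5,6,7}
Constraint 2 (Z != X) on D(Z)={4,5,6,7} D(X)={3,4}: no change
Constraint 3 (X != Z) on D(X)={3,4} D(Z)={4,5,6,7}: no change
So after all 3 constraints: D(X) = {3,4}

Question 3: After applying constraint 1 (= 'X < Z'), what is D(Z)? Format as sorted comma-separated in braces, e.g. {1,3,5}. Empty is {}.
Answer: {4,5,6,7}

Derivation:
Constraint 1 (X < Z) on D(X)={3,4,7} D(Z)={3,4,5,6,7}: X {3,4,7}->{3,4}; Z {3,4,5,6,7}->{4,5,6,7}
So after constraint 1: D(Z) = {4,5,6,7}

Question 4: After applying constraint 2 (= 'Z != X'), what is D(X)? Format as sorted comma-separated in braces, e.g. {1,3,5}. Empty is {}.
Constraint 1 (X < Z) on D(X)={3,4,7} D(Z)={3,4,5,6,7}: X {3,4,7}->{3,4}; Z {3,4,5,6,7}->{4,5,6,7}
Constraint 2 (Z != X) on D(Z)={4,5,6,7} D(X)={3,4}: no change
So after constraint 2: D(X) = {3,4}

Answer: {3,4}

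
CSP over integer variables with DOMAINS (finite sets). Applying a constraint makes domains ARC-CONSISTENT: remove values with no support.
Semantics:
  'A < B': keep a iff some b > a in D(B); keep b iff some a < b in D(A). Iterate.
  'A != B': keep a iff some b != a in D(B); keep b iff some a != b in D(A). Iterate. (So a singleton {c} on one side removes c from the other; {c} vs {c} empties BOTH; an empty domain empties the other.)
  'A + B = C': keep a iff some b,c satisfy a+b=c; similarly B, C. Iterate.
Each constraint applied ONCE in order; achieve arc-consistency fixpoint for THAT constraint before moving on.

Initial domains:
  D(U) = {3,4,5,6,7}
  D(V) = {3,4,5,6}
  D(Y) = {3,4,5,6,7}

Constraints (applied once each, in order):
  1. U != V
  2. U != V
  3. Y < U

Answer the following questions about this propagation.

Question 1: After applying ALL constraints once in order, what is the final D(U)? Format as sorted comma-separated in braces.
Answer: {4,5,6,7}

Derivation:
Constraint 1 (U != V) on D(U)={3,4,5,6,7} D(V)={3,4,5,6}: no change
Constraint 2 (U != V) on D(U)={3,4,5,6,7} D(V)={3,4,5,6}: no change
Constraint 3 (Y < U) on D(Y)={3,4,5,6,7} D(U)={3,4,5,6,7}: Y {3,4,5,6,7}->{3,4,5,6}; U {3,4,5,6,7}->{4,5,6,7}
So after all 3 constraints: D(U) = {4,5,6,7}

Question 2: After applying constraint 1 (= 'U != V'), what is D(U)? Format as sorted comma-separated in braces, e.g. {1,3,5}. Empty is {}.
Constraint 1 (U != V) on D(U)={3,4,5,6,7} D(V)={3,4,5,6}: no change
So after constraint 1: D(U) = {3,4,5,6,7}

Answer: {3,4,5,6,7}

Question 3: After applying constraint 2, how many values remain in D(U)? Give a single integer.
Answer: 5

Derivation:
Constraint 1 (U != V) on D(U)={3,4,5,6,7} D(V)={3,4,5,6}: no change
Constraint 2 (U != V) on D(U)={3,4,5,6,7} D(V)={3,4,5,6}: no change
So after constraint 2: D(U)={3,4,5,6,7}, size = 5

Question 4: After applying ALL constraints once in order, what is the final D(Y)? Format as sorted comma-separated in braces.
Constraint 1 (U != V) on D(U)={3,4,5,6,7} D(V)={3,4,5,6}: no change
Constraint 2 (U != V) on D(U)={3,4,5,6,7} D(V)={3,4,5,6}: no change
Constraint 3 (Y < U) on D(Y)={3,4,5,6,7} D(U)={3,4,5,6,7}: Y {3,4,5,6,7}->{3,4,5,6}; U {3,4,5,6,7}->{4,5,6,7}
So after all 3 constraints: D(Y) = {3,4,5,6}

Answer: {3,4,5,6}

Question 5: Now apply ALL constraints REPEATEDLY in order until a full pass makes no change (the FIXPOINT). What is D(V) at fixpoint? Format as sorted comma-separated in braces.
pass 0 (initial): D(V)={3,4,5,6}
pass 1: U {3,4,5,6,7}->{4,5,6,7}; Y {3,4,5,6,7}->{3,4,5,6}
pass 2: no change
Fixpoint after 2 passes: D(V) = {3,4,5,6}

Answer: {3,4,5,6}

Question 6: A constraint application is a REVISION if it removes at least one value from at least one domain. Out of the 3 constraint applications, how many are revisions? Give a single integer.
Constraint 1 (U != V) on D(U)={3,4,5,6,7} D(V)={3,4,5,6}: no change => not a revision
Constraint 2 (U != V) on D(U)={3,4,5,6,7} D(V)={3,4,5,6}: no change => not a revision
Constraint 3 (Y < U) on D(Y)={3,4,5,6,7} D(U)={3,4,5,6,7}: Y {3,4,5,6,7}->{3,4,5,6}; U {3,4,5,6,7}->{4,5,6,7} => REVISION
Total revisions = 1

Answer: 1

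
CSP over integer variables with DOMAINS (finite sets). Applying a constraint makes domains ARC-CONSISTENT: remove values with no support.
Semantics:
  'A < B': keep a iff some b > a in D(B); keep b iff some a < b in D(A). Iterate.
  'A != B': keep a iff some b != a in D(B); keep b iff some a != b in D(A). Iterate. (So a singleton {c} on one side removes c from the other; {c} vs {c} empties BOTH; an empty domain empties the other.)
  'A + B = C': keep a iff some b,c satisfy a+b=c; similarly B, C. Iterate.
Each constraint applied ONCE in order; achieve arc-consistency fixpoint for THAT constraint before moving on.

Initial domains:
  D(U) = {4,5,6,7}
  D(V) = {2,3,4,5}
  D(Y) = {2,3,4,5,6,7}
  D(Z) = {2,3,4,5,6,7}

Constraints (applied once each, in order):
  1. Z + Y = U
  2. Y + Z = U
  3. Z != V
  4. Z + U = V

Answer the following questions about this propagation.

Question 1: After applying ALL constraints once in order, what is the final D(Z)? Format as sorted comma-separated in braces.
Answer: {}

Derivation:
Constraint 1 (Z + Y = U) on D(Z)={2,3,4,5,6,7} D(Y)={2,3,4,5,6,7} D(U)={4,5,6,7}: Z {2,3,4,5,6,7}->{2,3,4,5}; Y {2,3,4,5,6,7}->{2,3,4,5}
Constraint 2 (Y + Z = U) on D(Y)={2,3,4,5} D(Z)={2,3,4,5} D(U)={4,5,6,7}: no change
Constraint 3 (Z != V) on D(Z)={2,3,4,5} D(V)={2,3,4,5}: no change
Constraint 4 (Z + U = V) on D(Z)={2,3,4,5} D(U)={4,5,6,7} D(V)={2,3,4,5}: Z {2,3,4,5}->{}; U {4,5,6,7}->{}; V {2,3,4,5}->{}
So after all 4 constraints: D(Z) = {}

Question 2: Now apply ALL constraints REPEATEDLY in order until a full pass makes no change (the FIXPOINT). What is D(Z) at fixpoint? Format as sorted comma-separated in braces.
pass 0 (initial): D(Z)={2,3,4,5,6,7}
pass 1: U {4,5,6,7}->{}; V {2,3,4,5}->{}; Y {2,3,4,5,6,7}->{2,3,4,5}; Z {2,3,4,5,6,7}->{}
pass 2: Y {2,3,4,5}->{}
pass 3: no change
Fixpoint after 3 passes: D(Z) = {}

Answer: {}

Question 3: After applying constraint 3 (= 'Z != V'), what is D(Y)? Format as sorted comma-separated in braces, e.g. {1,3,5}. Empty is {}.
Constraint 1 (Z + Y = U) on D(Z)={2,3,4,5,6,7} D(Y)={2,3,4,5,6,7} D(U)={4,5,6,7}: Z {2,3,4,5,6,7}->{2,3,4,5}; Y {2,3,4,5,6,7}->{2,3,4,5}
Constraint 2 (Y + Z = U) on D(Y)={2,3,4,5} D(Z)={2,3,4,5} D(U)={4,5,6,7}: no change
Constraint 3 (Z != V) on D(Z)={2,3,4,5} D(V)={2,3,4,5}: no change
So after constraint 3: D(Y) = {2,3,4,5}

Answer: {2,3,4,5}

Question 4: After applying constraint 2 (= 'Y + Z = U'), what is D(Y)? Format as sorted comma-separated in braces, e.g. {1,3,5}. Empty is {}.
Answer: {2,3,4,5}

Derivation:
Constraint 1 (Z + Y = U) on D(Z)={2,3,4,5,6,7} D(Y)={2,3,4,5,6,7} D(U)={4,5,6,7}: Z {2,3,4,5,6,7}->{2,3,4,5}; Y {2,3,4,5,6,7}->{2,3,4,5}
Constraint 2 (Y + Z = U) on D(Y)={2,3,4,5} D(Z)={2,3,4,5} D(U)={4,5,6,7}: no change
So after constraint 2: D(Y) = {2,3,4,5}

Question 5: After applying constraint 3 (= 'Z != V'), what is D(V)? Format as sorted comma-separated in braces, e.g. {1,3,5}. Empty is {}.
Constraint 1 (Z + Y = U) on D(Z)={2,3,4,5,6,7} D(Y)={2,3,4,5,6,7} D(U)={4,5,6,7}: Z {2,3,4,5,6,7}->{2,3,4,5}; Y {2,3,4,5,6,7}->{2,3,4,5}
Constraint 2 (Y + Z = U) on D(Y)={2,3,4,5} D(Z)={2,3,4,5} D(U)={4,5,6,7}: no change
Constraint 3 (Z != V) on D(Z)={2,3,4,5} D(V)={2,3,4,5}: no change
So after constraint 3: D(V) = {2,3,4,5}

Answer: {2,3,4,5}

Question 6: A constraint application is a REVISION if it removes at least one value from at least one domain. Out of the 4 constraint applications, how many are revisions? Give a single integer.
Answer: 2

Derivation:
Constraint 1 (Z + Y = U) on D(Z)={2,3,4,5,6,7} D(Y)={2,3,4,5,6,7} D(U)={4,5,6,7}: Z {2,3,4,5,6,7}->{2,3,4,5}; Y {2,3,4,5,6,7}->{2,3,4,5} => REVISION
Constraint 2 (Y + Z = U) on D(Y)={2,3,4,5} D(Z)={2,3,4,5} D(U)={4,5,6,7}: no change => not a revision
Constraint 3 (Z != V) on D(Z)={2,3,4,5} D(V)={2,3,4,5}: no change => not a revision
Constraint 4 (Z + U = V) on D(Z)={2,3,4,5} D(U)={4,5,6,7} D(V)={2,3,4,5}: Z {2,3,4,5}->{}; U {4,5,6,7}->{}; V {2,3,4,5}->{} => REVISION
Total revisions = 2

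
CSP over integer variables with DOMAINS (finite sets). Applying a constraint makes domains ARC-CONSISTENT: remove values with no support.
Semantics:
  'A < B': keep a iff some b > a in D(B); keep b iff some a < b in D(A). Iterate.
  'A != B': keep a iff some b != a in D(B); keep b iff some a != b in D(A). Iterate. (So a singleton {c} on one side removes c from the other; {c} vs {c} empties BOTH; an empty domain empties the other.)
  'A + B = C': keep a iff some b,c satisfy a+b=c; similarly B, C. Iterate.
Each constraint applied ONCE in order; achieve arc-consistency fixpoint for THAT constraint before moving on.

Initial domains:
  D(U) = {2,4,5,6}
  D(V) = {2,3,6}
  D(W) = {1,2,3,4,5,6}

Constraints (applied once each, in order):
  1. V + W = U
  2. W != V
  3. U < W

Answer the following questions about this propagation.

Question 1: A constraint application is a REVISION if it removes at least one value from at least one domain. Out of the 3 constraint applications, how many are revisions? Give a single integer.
Answer: 2

Derivation:
Constraint 1 (V + W = U) on D(V)={2,3,6} D(W)={1,2,3,4,5,6} D(U)={2,4,5,6}: V {2,3,6}->{2,3}; W {1,2,3,4,5,6}->{1,2,3,4}; U {2,4,5,6}->{4,5,6} => REVISION
Constraint 2 (W != V) on D(W)={1,2,3,4} D(V)={2,3}: no change => not a revision
Constraint 3 (U < W) on D(U)={4,5,6} D(W)={1,2,3,4}: U {4,5,6}->{}; W {1,2,3,4}->{} => REVISION
Total revisions = 2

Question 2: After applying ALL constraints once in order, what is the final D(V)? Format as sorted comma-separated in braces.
Constraint 1 (V + W = U) on D(V)={2,3,6} D(W)={1,2,3,4,5,6} D(U)={2,4,5,6}: V {2,3,6}->{2,3}; W {1,2,3,4,5,6}->{1,2,3,4}; U {2,4,5,6}->{4,5,6}
Constraint 2 (W != V) on D(W)={1,2,3,4} D(V)={2,3}: no change
Constraint 3 (U < W) on D(U)={4,5,6} D(W)={1,2,3,4}: U {4,5,6}->{}; W {1,2,3,4}->{}
So after all 3 constraints: D(V) = {2,3}

Answer: {2,3}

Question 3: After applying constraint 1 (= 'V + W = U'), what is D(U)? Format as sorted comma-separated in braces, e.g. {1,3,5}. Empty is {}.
Answer: {4,5,6}

Derivation:
Constraint 1 (V + W = U) on D(V)={2,3,6} D(W)={1,2,3,4,5,6} D(U)={2,4,5,6}: V {2,3,6}->{2,3}; W {1,2,3,4,5,6}->{1,2,3,4}; U {2,4,5,6}->{4,5,6}
So after constraint 1: D(U) = {4,5,6}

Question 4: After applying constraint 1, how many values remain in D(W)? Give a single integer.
Answer: 4

Derivation:
Constraint 1 (V + W = U) on D(V)={2,3,6} D(W)={1,2,3,4,5,6} D(U)={2,4,5,6}: V {2,3,6}->{2,3}; W {1,2,3,4,5,6}->{1,2,3,4}; U {2,4,5,6}->{4,5,6}
So after constraint 1: D(W)={1,2,3,4}, size = 4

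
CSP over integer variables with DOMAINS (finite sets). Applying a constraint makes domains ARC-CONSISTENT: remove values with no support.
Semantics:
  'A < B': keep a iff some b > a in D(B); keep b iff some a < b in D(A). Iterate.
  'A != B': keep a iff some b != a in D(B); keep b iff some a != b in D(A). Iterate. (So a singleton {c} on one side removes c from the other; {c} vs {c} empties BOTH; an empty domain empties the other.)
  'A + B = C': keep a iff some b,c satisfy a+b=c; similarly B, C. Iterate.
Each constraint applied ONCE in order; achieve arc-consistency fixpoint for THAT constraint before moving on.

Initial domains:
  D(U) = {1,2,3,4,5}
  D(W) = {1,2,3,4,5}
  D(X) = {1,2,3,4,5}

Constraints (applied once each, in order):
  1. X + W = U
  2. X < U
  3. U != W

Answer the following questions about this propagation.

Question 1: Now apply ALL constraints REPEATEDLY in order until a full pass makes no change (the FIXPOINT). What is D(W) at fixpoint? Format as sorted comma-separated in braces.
pass 0 (initial): D(W)={1,2,3,4,5}
pass 1: U {1,2,3,4,5}->{2,3,4,5}; W {1,2,3,4,5}->{1,2,3,4}; X {1,2,3,4,5}->{1,2,3,4}
pass 2: no change
Fixpoint after 2 passes: D(W) = {1,2,3,4}

Answer: {1,2,3,4}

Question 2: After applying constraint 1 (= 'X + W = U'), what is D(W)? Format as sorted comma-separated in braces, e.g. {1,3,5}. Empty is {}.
Answer: {1,2,3,4}

Derivation:
Constraint 1 (X + W = U) on D(X)={1,2,3,4,5} D(W)={1,2,3,4,5} D(U)={1,2,3,4,5}: X {1,2,3,4,5}->{1,2,3,4}; W {1,2,3,4,5}->{1,2,3,4}; U {1,2,3,4,5}->{2,3,4,5}
So after constraint 1: D(W) = {1,2,3,4}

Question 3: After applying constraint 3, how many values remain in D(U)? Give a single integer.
Answer: 4

Derivation:
Constraint 1 (X + W = U) on D(X)={1,2,3,4,5} D(W)={1,2,3,4,5} D(U)={1,2,3,4,5}: X {1,2,3,4,5}->{1,2,3,4}; W {1,2,3,4,5}->{1,2,3,4}; U {1,2,3,4,5}->{2,3,4,5}
Constraint 2 (X < U) on D(X)={1,2,3,4} D(U)={2,3,4,5}: no change
Constraint 3 (U != W) on D(U)={2,3,4,5} D(W)={1,2,3,4}: no change
So after constraint 3: D(U)={2,3,4,5}, size = 4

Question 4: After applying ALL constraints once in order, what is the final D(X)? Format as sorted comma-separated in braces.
Constraint 1 (X + W = U) on D(X)={1,2,3,4,5} D(W)={1,2,3,4,5} D(U)={1,2,3,4,5}: X {1,2,3,4,5}->{1,2,3,4}; W {1,2,3,4,5}->{1,2,3,4}; U {1,2,3,4,5}->{2,3,4,5}
Constraint 2 (X < U) on D(X)={1,2,3,4} D(U)={2,3,4,5}: no change
Constraint 3 (U != W) on D(U)={2,3,4,5} D(W)={1,2,3,4}: no change
So after all 3 constraints: D(X) = {1,2,3,4}

Answer: {1,2,3,4}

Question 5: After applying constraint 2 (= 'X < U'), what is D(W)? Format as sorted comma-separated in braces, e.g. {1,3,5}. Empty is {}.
Answer: {1,2,3,4}

Derivation:
Constraint 1 (X + W = U) on D(X)={1,2,3,4,5} D(W)={1,2,3,4,5} D(U)={1,2,3,4,5}: X {1,2,3,4,5}->{1,2,3,4}; W {1,2,3,4,5}->{1,2,3,4}; U {1,2,3,4,5}->{2,3,4,5}
Constraint 2 (X < U) on D(X)={1,2,3,4} D(U)={2,3,4,5}: no change
So after constraint 2: D(W) = {1,2,3,4}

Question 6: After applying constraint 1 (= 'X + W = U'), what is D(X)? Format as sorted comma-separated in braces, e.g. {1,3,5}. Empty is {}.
Answer: {1,2,3,4}

Derivation:
Constraint 1 (X + W = U) on D(X)={1,2,3,4,5} D(W)={1,2,3,4,5} D(U)={1,2,3,4,5}: X {1,2,3,4,5}->{1,2,3,4}; W {1,2,3,4,5}->{1,2,3,4}; U {1,2,3,4,5}->{2,3,4,5}
So after constraint 1: D(X) = {1,2,3,4}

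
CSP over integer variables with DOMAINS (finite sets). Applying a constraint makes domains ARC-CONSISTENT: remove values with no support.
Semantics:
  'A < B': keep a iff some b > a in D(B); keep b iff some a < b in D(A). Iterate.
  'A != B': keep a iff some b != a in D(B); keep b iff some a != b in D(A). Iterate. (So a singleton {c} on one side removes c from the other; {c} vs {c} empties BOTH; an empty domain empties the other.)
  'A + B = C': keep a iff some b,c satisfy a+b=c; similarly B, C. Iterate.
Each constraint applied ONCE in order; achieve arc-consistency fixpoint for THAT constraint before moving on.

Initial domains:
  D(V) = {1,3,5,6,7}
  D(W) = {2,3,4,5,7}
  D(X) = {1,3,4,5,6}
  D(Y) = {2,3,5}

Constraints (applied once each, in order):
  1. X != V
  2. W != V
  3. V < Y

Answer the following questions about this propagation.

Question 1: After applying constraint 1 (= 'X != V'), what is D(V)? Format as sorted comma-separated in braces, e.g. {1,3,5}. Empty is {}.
Answer: {1,3,5,6,7}

Derivation:
Constraint 1 (X != V) on D(X)={1,3,4,5,6} D(V)={1,3,5,6,7}: no change
So after constraint 1: D(V) = {1,3,5,6,7}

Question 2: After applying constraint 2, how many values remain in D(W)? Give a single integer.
Constraint 1 (X != V) on D(X)={1,3,4,5,6} D(V)={1,3,5,6,7}: no change
Constraint 2 (W != V) on D(W)={2,3,4,5,7} D(V)={1,3,5,6,7}: no change
So after constraint 2: D(W)={2,3,4,5,7}, size = 5

Answer: 5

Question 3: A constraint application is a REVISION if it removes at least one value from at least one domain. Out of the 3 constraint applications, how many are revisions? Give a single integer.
Constraint 1 (X != V) on D(X)={1,3,4,5,6} D(V)={1,3,5,6,7}: no change => not a revision
Constraint 2 (W != V) on D(W)={2,3,4,5,7} D(V)={1,3,5,6,7}: no change => not a revision
Constraint 3 (V < Y) on D(V)={1,3,5,6,7} D(Y)={2,3,5}: V {1,3,5,6,7}->{1,3} => REVISION
Total revisions = 1

Answer: 1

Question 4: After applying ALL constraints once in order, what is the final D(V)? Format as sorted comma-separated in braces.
Constraint 1 (X != V) on D(X)={1,3,4,5,6} D(V)={1,3,5,6,7}: no change
Constraint 2 (W != V) on D(W)={2,3,4,5,7} D(V)={1,3,5,6,7}: no change
Constraint 3 (V < Y) on D(V)={1,3,5,6,7} D(Y)={2,3,5}: V {1,3,5,6,7}->{1,3}
So after all 3 constraints: D(V) = {1,3}

Answer: {1,3}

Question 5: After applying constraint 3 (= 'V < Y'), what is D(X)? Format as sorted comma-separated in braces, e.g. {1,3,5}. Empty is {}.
Answer: {1,3,4,5,6}

Derivation:
Constraint 1 (X != V) on D(X)={1,3,4,5,6} D(V)={1,3,5,6,7}: no change
Constraint 2 (W != V) on D(W)={2,3,4,5,7} D(V)={1,3,5,6,7}: no change
Constraint 3 (V < Y) on D(V)={1,3,5,6,7} D(Y)={2,3,5}: V {1,3,5,6,7}->{1,3}
So after constraint 3: D(X) = {1,3,4,5,6}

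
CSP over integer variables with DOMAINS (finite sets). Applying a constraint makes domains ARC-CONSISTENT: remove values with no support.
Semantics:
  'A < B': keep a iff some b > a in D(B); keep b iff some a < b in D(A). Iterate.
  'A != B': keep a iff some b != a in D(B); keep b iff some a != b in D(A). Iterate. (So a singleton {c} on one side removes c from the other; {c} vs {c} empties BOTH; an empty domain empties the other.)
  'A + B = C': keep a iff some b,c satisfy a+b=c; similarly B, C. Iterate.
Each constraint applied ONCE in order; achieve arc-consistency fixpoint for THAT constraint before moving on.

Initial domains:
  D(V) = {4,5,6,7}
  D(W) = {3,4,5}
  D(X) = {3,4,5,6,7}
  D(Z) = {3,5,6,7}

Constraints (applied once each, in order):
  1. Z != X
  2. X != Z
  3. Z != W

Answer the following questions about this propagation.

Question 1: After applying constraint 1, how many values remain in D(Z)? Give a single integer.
Constraint 1 (Z != X) on D(Z)={3,5,6,7} D(X)={3,4,5,6,7}: no change
So after constraint 1: D(Z)={3,5,6,7}, size = 4

Answer: 4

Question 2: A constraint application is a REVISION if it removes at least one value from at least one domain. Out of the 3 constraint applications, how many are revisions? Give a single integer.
Constraint 1 (Z != X) on D(Z)={3,5,6,7} D(X)={3,4,5,6,7}: no change => not a revision
Constraint 2 (X != Z) on D(X)={3,4,5,6,7} D(Z)={3,5,6,7}: no change => not a revision
Constraint 3 (Z != W) on D(Z)={3,5,6,7} D(W)={3,4,5}: no change => not a revision
Total revisions = 0

Answer: 0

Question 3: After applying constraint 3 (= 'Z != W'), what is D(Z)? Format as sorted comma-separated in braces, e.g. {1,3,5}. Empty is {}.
Answer: {3,5,6,7}

Derivation:
Constraint 1 (Z != X) on D(Z)={3,5,6,7} D(X)={3,4,5,6,7}: no change
Constraint 2 (X != Z) on D(X)={3,4,5,6,7} D(Z)={3,5,6,7}: no change
Constraint 3 (Z != W) on D(Z)={3,5,6,7} D(W)={3,4,5}: no change
So after constraint 3: D(Z) = {3,5,6,7}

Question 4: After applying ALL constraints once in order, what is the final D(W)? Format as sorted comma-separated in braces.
Constraint 1 (Z != X) on D(Z)={3,5,6,7} D(X)={3,4,5,6,7}: no change
Constraint 2 (X != Z) on D(X)={3,4,5,6,7} D(Z)={3,5,6,7}: no change
Constraint 3 (Z != W) on D(Z)={3,5,6,7} D(W)={3,4,5}: no change
So after all 3 constraints: D(W) = {3,4,5}

Answer: {3,4,5}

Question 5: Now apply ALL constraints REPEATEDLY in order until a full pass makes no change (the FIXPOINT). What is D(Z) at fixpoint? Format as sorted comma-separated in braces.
Answer: {3,5,6,7}

Derivation:
pass 0 (initial): D(Z)={3,5,6,7}
pass 1: no change
Fixpoint after 1 passes: D(Z) = {3,5,6,7}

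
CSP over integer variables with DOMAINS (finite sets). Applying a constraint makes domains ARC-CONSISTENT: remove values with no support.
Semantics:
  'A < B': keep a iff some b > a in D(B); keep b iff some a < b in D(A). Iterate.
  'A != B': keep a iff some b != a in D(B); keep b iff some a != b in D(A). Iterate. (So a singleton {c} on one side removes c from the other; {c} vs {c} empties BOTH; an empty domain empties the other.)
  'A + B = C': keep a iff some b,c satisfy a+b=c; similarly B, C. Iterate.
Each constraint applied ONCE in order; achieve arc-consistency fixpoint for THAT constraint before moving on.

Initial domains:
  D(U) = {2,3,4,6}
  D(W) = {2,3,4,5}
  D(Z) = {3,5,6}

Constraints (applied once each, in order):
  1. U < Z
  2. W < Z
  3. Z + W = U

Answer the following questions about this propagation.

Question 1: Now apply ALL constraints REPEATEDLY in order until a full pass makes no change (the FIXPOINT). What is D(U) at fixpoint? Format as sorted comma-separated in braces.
Answer: {}

Derivation:
pass 0 (initial): D(U)={2,3,4,6}
pass 1: U {2,3,4,6}->{}; W {2,3,4,5}->{}; Z {3,5,6}->{}
pass 2: no change
Fixpoint after 2 passes: D(U) = {}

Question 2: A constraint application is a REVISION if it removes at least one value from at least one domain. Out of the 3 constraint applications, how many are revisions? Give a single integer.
Answer: 2

Derivation:
Constraint 1 (U < Z) on D(U)={2,3,4,6} D(Z)={3,5,6}: U {2,3,4,6}->{2,3,4} => REVISION
Constraint 2 (W < Z) on D(W)={2,3,4,5} D(Z)={3,5,6}: no change => not a revision
Constraint 3 (Z + W = U) on D(Z)={3,5,6} D(W)={2,3,4,5} D(U)={2,3,4}: Z {3,5,6}->{}; W {2,3,4,5}->{}; U {2,3,4}->{} => REVISION
Total revisions = 2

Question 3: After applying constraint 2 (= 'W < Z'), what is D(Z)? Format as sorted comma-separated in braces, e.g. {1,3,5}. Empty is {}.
Answer: {3,5,6}

Derivation:
Constraint 1 (U < Z) on D(U)={2,3,4,6} D(Z)={3,5,6}: U {2,3,4,6}->{2,3,4}
Constraint 2 (W < Z) on D(W)={2,3,4,5} D(Z)={3,5,6}: no change
So after constraint 2: D(Z) = {3,5,6}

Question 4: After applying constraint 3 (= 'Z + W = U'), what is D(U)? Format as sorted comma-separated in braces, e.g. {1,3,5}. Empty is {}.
Answer: {}

Derivation:
Constraint 1 (U < Z) on D(U)={2,3,4,6} D(Z)={3,5,6}: U {2,3,4,6}->{2,3,4}
Constraint 2 (W < Z) on D(W)={2,3,4,5} D(Z)={3,5,6}: no change
Constraint 3 (Z + W = U) on D(Z)={3,5,6} D(W)={2,3,4,5} D(U)={2,3,4}: Z {3,5,6}->{}; W {2,3,4,5}->{}; U {2,3,4}->{}
So after constraint 3: D(U) = {}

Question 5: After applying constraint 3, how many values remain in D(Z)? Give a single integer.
Constraint 1 (U < Z) on D(U)={2,3,4,6} D(Z)={3,5,6}: U {2,3,4,6}->{2,3,4}
Constraint 2 (W < Z) on D(W)={2,3,4,5} D(Z)={3,5,6}: no change
Constraint 3 (Z + W = U) on D(Z)={3,5,6} D(W)={2,3,4,5} D(U)={2,3,4}: Z {3,5,6}->{}; W {2,3,4,5}->{}; U {2,3,4}->{}
So after constraint 3: D(Z)={}, size = 0

Answer: 0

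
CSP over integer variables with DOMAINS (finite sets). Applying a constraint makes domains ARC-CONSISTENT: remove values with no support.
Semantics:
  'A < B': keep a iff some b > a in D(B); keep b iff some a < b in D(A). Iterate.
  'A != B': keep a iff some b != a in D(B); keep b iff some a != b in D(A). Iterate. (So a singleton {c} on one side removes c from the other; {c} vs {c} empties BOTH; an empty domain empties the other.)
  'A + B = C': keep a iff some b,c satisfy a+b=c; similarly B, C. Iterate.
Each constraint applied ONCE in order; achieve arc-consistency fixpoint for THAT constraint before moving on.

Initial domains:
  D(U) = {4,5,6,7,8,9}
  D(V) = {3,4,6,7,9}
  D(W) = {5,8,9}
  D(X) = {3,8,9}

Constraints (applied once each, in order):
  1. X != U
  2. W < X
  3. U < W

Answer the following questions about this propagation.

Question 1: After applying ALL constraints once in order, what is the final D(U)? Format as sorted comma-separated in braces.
Constraint 1 (X != U) on D(X)={3,8,9} D(U)={4,5,6,7,8,9}: no change
Constraint 2 (W < X) on D(W)={5,8,9} D(X)={3,8,9}: W {5,8,9}->{5,8}; X {3,8,9}->{8,9}
Constraint 3 (U < W) on D(U)={4,5,6,7,8,9} D(W)={5,8}: U {4,5,6,7,8,9}->{4,5,6,7}
So after all 3 constraints: D(U) = {4,5,6,7}

Answer: {4,5,6,7}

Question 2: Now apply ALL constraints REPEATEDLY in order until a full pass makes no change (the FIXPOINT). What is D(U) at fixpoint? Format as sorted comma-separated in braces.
Answer: {4,5,6,7}

Derivation:
pass 0 (initial): D(U)={4,5,6,7,8,9}
pass 1: U {4,5,6,7,8,9}->{4,5,6,7}; W {5,8,9}->{5,8}; X {3,8,9}->{8,9}
pass 2: no change
Fixpoint after 2 passes: D(U) = {4,5,6,7}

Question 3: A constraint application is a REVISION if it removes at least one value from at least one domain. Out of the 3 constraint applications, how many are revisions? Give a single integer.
Constraint 1 (X != U) on D(X)={3,8,9} D(U)={4,5,6,7,8,9}: no change => not a revision
Constraint 2 (W < X) on D(W)={5,8,9} D(X)={3,8,9}: W {5,8,9}->{5,8}; X {3,8,9}->{8,9} => REVISION
Constraint 3 (U < W) on D(U)={4,5,6,7,8,9} D(W)={5,8}: U {4,5,6,7,8,9}->{4,5,6,7} => REVISION
Total revisions = 2

Answer: 2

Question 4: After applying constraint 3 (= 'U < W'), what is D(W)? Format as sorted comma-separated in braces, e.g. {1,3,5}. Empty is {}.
Answer: {5,8}

Derivation:
Constraint 1 (X != U) on D(X)={3,8,9} D(U)={4,5,6,7,8,9}: no change
Constraint 2 (W < X) on D(W)={5,8,9} D(X)={3,8,9}: W {5,8,9}->{5,8}; X {3,8,9}->{8,9}
Constraint 3 (U < W) on D(U)={4,5,6,7,8,9} D(W)={5,8}: U {4,5,6,7,8,9}->{4,5,6,7}
So after constraint 3: D(W) = {5,8}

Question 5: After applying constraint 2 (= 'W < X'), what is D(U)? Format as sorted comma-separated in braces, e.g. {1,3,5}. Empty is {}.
Answer: {4,5,6,7,8,9}

Derivation:
Constraint 1 (X != U) on D(X)={3,8,9} D(U)={4,5,6,7,8,9}: no change
Constraint 2 (W < X) on D(W)={5,8,9} D(X)={3,8,9}: W {5,8,9}->{5,8}; X {3,8,9}->{8,9}
So after constraint 2: D(U) = {4,5,6,7,8,9}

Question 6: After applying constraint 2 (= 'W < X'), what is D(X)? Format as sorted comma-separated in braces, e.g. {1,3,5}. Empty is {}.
Answer: {8,9}

Derivation:
Constraint 1 (X != U) on D(X)={3,8,9} D(U)={4,5,6,7,8,9}: no change
Constraint 2 (W < X) on D(W)={5,8,9} D(X)={3,8,9}: W {5,8,9}->{5,8}; X {3,8,9}->{8,9}
So after constraint 2: D(X) = {8,9}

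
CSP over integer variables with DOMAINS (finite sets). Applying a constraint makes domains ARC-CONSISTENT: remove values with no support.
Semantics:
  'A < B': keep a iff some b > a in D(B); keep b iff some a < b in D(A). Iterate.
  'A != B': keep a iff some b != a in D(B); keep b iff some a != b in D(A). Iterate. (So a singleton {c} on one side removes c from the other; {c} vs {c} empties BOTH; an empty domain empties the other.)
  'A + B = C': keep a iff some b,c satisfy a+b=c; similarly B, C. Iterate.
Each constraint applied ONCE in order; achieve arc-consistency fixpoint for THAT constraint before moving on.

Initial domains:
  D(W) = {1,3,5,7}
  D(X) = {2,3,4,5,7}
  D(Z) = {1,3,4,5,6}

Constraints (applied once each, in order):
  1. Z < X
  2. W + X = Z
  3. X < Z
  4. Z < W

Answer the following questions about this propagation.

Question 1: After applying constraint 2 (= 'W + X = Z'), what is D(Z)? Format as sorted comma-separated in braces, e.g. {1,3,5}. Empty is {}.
Answer: {3,4,5,6}

Derivation:
Constraint 1 (Z < X) on D(Z)={1,3,4,5,6} D(X)={2,3,4,5,7}: no change
Constraint 2 (W + X = Z) on D(W)={1,3,5,7} D(X)={2,3,4,5,7} D(Z)={1,3,4,5,6}: W {1,3,5,7}->{1,3}; X {2,3,4,5,7}->{2,3,4,5}; Z {1,3,4,5,6}->{3,4,5,6}
So after constraint 2: D(Z) = {3,4,5,6}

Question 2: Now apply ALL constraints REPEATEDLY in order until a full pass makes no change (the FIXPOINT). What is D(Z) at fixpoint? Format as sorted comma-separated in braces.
Answer: {}

Derivation:
pass 0 (initial): D(Z)={1,3,4,5,6}
pass 1: W {1,3,5,7}->{}; X {2,3,4,5,7}->{2,3,4,5}; Z {1,3,4,5,6}->{}
pass 2: X {2,3,4,5}->{}
pass 3: no change
Fixpoint after 3 passes: D(Z) = {}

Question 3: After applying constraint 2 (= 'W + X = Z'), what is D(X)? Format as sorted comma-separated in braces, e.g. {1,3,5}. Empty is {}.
Constraint 1 (Z < X) on D(Z)={1,3,4,5,6} D(X)={2,3,4,5,7}: no change
Constraint 2 (W + X = Z) on D(W)={1,3,5,7} D(X)={2,3,4,5,7} D(Z)={1,3,4,5,6}: W {1,3,5,7}->{1,3}; X {2,3,4,5,7}->{2,3,4,5}; Z {1,3,4,5,6}->{3,4,5,6}
So after constraint 2: D(X) = {2,3,4,5}

Answer: {2,3,4,5}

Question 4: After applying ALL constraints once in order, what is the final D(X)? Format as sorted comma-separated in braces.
Answer: {2,3,4,5}

Derivation:
Constraint 1 (Z < X) on D(Z)={1,3,4,5,6} D(X)={2,3,4,5,7}: no change
Constraint 2 (W + X = Z) on D(W)={1,3,5,7} D(X)={2,3,4,5,7} D(Z)={1,3,4,5,6}: W {1,3,5,7}->{1,3}; X {2,3,4,5,7}->{2,3,4,5}; Z {1,3,4,5,6}->{3,4,5,6}
Constraint 3 (X < Z) on D(X)={2,3,4,5} D(Z)={3,4,5,6}: no change
Constraint 4 (Z < W) on D(Z)={3,4,5,6} D(W)={1,3}: Z {3,4,5,6}->{}; W {1,3}->{}
So after all 4 constraints: D(X) = {2,3,4,5}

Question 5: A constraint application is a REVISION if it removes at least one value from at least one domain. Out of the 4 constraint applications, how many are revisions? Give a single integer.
Constraint 1 (Z < X) on D(Z)={1,3,4,5,6} D(X)={2,3,4,5,7}: no change => not a revision
Constraint 2 (W + X = Z) on D(W)={1,3,5,7} D(X)={2,3,4,5,7} D(Z)={1,3,4,5,6}: W {1,3,5,7}->{1,3}; X {2,3,4,5,7}->{2,3,4,5}; Z {1,3,4,5,6}->{3,4,5,6} => REVISION
Constraint 3 (X < Z) on D(X)={2,3,4,5} D(Z)={3,4,5,6}: no change => not a revision
Constraint 4 (Z < W) on D(Z)={3,4,5,6} D(W)={1,3}: Z {3,4,5,6}->{}; W {1,3}->{} => REVISION
Total revisions = 2

Answer: 2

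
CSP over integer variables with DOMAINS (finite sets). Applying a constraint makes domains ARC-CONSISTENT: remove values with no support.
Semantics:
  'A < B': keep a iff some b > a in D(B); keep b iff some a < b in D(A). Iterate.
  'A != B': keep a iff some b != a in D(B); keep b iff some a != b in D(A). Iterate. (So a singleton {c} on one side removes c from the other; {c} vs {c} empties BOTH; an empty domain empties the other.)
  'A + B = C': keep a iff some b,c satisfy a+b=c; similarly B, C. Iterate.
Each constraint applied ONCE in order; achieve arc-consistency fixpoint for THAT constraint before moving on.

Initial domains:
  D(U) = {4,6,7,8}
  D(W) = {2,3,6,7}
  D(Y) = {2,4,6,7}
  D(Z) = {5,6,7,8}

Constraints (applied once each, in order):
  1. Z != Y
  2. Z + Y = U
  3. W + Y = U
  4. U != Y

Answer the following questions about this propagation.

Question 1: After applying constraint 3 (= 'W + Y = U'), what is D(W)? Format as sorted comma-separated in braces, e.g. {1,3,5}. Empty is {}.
Constraint 1 (Z != Y) on D(Z)={5,6,7,8} D(Y)={2,4,6,7}: no change
Constraint 2 (Z + Y = U) on D(Z)={5,6,7,8} D(Y)={2,4,6,7} D(U)={4,6,7,8}: Z {5,6,7,8}->{5,6}; Y {2,4,6,7}->{2}; U {4,6,7,8}->{7,8}
Constraint 3 (W + Y = U) on D(W)={2,3,6,7} D(Y)={2} D(U)={7,8}: W {2,3,6,7}->{6}; U {7,8}->{8}
So after constraint 3: D(W) = {6}

Answer: {6}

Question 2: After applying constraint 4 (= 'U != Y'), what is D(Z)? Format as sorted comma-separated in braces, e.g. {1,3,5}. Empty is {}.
Answer: {5,6}

Derivation:
Constraint 1 (Z != Y) on D(Z)={5,6,7,8} D(Y)={2,4,6,7}: no change
Constraint 2 (Z + Y = U) on D(Z)={5,6,7,8} D(Y)={2,4,6,7} D(U)={4,6,7,8}: Z {5,6,7,8}->{5,6}; Y {2,4,6,7}->{2}; U {4,6,7,8}->{7,8}
Constraint 3 (W + Y = U) on D(W)={2,3,6,7} D(Y)={2} D(U)={7,8}: W {2,3,6,7}->{6}; U {7,8}->{8}
Constraint 4 (U != Y) on D(U)={8} D(Y)={2}: no change
So after constraint 4: D(Z) = {5,6}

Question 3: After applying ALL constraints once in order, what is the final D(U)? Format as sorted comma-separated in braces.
Answer: {8}

Derivation:
Constraint 1 (Z != Y) on D(Z)={5,6,7,8} D(Y)={2,4,6,7}: no change
Constraint 2 (Z + Y = U) on D(Z)={5,6,7,8} D(Y)={2,4,6,7} D(U)={4,6,7,8}: Z {5,6,7,8}->{5,6}; Y {2,4,6,7}->{2}; U {4,6,7,8}->{7,8}
Constraint 3 (W + Y = U) on D(W)={2,3,6,7} D(Y)={2} D(U)={7,8}: W {2,3,6,7}->{6}; U {7,8}->{8}
Constraint 4 (U != Y) on D(U)={8} D(Y)={2}: no change
So after all 4 constraints: D(U) = {8}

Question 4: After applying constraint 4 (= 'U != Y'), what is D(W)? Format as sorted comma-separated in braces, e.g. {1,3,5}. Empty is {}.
Constraint 1 (Z != Y) on D(Z)={5,6,7,8} D(Y)={2,4,6,7}: no change
Constraint 2 (Z + Y = U) on D(Z)={5,6,7,8} D(Y)={2,4,6,7} D(U)={4,6,7,8}: Z {5,6,7,8}->{5,6}; Y {2,4,6,7}->{2}; U {4,6,7,8}->{7,8}
Constraint 3 (W + Y = U) on D(W)={2,3,6,7} D(Y)={2} D(U)={7,8}: W {2,3,6,7}->{6}; U {7,8}->{8}
Constraint 4 (U != Y) on D(U)={8} D(Y)={2}: no change
So after constraint 4: D(W) = {6}

Answer: {6}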